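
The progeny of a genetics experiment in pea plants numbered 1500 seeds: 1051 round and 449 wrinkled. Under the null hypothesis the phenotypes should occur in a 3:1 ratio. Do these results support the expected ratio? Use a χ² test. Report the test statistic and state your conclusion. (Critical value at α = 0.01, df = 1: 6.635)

19.470; not consistent

The 3:1 ratio has 4 parts, so with N = 1500 the expected counts are:
  round: 1500 × 3/4 = 1125
  wrinkled: 1500 × 1/4 = 375
χ² = Σ (O − E)² / E
  round: (1051 − 1125)² / 1125 = 4.8676
  wrinkled: (449 − 375)² / 375 = 14.6027
χ² = 4.8676 + 14.6027 = 19.4703 ≈ 19.470
Degrees of freedom = 2 − 1 = 1; critical value at α = 0.01 is 6.635.
Since 19.470 > 6.635, we reject the null hypothesis — the data do not fit the 3:1 ratio.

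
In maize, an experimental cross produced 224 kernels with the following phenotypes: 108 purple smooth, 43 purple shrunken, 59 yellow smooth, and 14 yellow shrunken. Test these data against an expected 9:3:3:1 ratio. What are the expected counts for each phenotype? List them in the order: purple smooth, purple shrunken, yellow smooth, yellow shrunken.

126, 42, 42, 14

Under the 9:3:3:1 hypothesis (Σ ratio = 16, N = 224):
  purple smooth: 224 × 9/16 = 126
  purple shrunken: 224 × 3/16 = 42
  yellow smooth: 224 × 3/16 = 42
  yellow shrunken: 224 × 1/16 = 14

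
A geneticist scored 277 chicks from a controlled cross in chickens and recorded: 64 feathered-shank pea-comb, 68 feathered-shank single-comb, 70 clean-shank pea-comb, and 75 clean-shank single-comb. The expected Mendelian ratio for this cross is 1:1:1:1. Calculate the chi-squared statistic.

The 1:1:1:1 ratio has 4 parts, so with N = 277 the expected counts are:
  feathered-shank pea-comb: 277 × 1/4 = 69.25
  feathered-shank single-comb: 277 × 1/4 = 69.25
  clean-shank pea-comb: 277 × 1/4 = 69.25
  clean-shank single-comb: 277 × 1/4 = 69.25
χ² = Σ (O − E)² / E
  feathered-shank pea-comb: (64 − 69.25)² / 69.25 = 0.3980
  feathered-shank single-comb: (68 − 69.25)² / 69.25 = 0.0226
  clean-shank pea-comb: (70 − 69.25)² / 69.25 = 0.0081
  clean-shank single-comb: (75 − 69.25)² / 69.25 = 0.4774
χ² = 0.3980 + 0.0226 + 0.0081 + 0.4774 = 0.9061 ≈ 0.906

0.906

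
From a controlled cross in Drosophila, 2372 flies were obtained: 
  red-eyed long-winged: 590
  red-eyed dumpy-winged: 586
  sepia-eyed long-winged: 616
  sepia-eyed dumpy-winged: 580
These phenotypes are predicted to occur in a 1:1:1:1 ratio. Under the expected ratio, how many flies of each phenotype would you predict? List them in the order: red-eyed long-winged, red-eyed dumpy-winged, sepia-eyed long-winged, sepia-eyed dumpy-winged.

The 1:1:1:1 ratio has 4 parts, so with N = 2372 the expected counts are:
  red-eyed long-winged: 2372 × 1/4 = 593
  red-eyed dumpy-winged: 2372 × 1/4 = 593
  sepia-eyed long-winged: 2372 × 1/4 = 593
  sepia-eyed dumpy-winged: 2372 × 1/4 = 593

593, 593, 593, 593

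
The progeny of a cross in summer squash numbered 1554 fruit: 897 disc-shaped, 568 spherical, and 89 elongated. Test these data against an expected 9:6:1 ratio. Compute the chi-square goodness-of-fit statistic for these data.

1.652

The 9:6:1 ratio has 16 parts, so with N = 1554 the expected counts are:
  disc-shaped: 1554 × 9/16 = 874.125
  spherical: 1554 × 6/16 = 582.75
  elongated: 1554 × 1/16 = 97.125
χ² = Σ (O − E)² / E
  disc-shaped: (897 − 874.125)² / 874.125 = 0.5986
  spherical: (568 − 582.75)² / 582.75 = 0.3733
  elongated: (89 − 97.125)² / 97.125 = 0.6797
χ² = 0.5986 + 0.3733 + 0.6797 = 1.6516 ≈ 1.652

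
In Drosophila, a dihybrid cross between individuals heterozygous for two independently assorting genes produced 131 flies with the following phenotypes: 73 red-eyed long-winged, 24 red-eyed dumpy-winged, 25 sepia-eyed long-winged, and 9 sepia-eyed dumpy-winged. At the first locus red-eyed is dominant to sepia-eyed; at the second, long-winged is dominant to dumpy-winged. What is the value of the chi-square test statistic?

A dihybrid F₂ with independent assortment and complete dominance at both loci gives a 9:3:3:1 phenotypic ratio.
Expected counts for N = 131 under a 9:3:3:1 ratio (total parts = 16):
  red-eyed long-winged: 131 × 9/16 = 73.6875
  red-eyed dumpy-winged: 131 × 3/16 = 24.5625
  sepia-eyed long-winged: 131 × 3/16 = 24.5625
  sepia-eyed dumpy-winged: 131 × 1/16 = 8.1875
χ² = Σ (O − E)² / E
  red-eyed long-winged: (73 − 73.6875)² / 73.6875 = 0.0064
  red-eyed dumpy-winged: (24 − 24.5625)² / 24.5625 = 0.0129
  sepia-eyed long-winged: (25 − 24.5625)² / 24.5625 = 0.0078
  sepia-eyed dumpy-winged: (9 − 8.1875)² / 8.1875 = 0.0806
χ² = 0.0064 + 0.0129 + 0.0078 + 0.0806 = 0.1077 ≈ 0.108

0.108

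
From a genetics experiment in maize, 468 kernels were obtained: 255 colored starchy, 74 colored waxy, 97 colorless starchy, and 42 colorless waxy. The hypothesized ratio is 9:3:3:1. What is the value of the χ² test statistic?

8.946

Under the 9:3:3:1 hypothesis (Σ ratio = 16, N = 468):
  colored starchy: 468 × 9/16 = 263.25
  colored waxy: 468 × 3/16 = 87.75
  colorless starchy: 468 × 3/16 = 87.75
  colorless waxy: 468 × 1/16 = 29.25
χ² = Σ (O − E)² / E
  colored starchy: (255 − 263.25)² / 263.25 = 0.2585
  colored waxy: (74 − 87.75)² / 87.75 = 2.1546
  colorless starchy: (97 − 87.75)² / 87.75 = 0.9751
  colorless waxy: (42 − 29.25)² / 29.25 = 5.5577
χ² = 0.2585 + 2.1546 + 0.9751 + 5.5577 = 8.9459 ≈ 8.946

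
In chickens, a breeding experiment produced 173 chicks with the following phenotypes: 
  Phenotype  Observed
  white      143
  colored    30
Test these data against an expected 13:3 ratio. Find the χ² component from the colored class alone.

Under the 13:3 hypothesis (Σ ratio = 16, N = 173):
  white: 173 × 13/16 = 140.5625
  colored: 173 × 3/16 = 32.4375
Contribution of colored: (30 − 32.4375)² / 32.4375 = 0.1832

0.183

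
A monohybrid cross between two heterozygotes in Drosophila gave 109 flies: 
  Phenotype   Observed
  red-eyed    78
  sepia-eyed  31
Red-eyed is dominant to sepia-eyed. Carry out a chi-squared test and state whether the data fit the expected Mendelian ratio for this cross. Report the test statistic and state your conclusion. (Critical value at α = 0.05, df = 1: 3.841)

0.688; consistent

For a monohybrid cross between heterozygotes with complete dominance, the expected phenotypic ratio is 3:1.
The 3:1 ratio has 4 parts, so with N = 109 the expected counts are:
  red-eyed: 109 × 3/4 = 81.75
  sepia-eyed: 109 × 1/4 = 27.25
χ² = Σ (O − E)² / E
  red-eyed: (78 − 81.75)² / 81.75 = 0.1720
  sepia-eyed: (31 − 27.25)² / 27.25 = 0.5161
χ² = 0.1720 + 0.5161 = 0.6881 ≈ 0.688
Degrees of freedom = 2 − 1 = 1; critical value at α = 0.05 is 3.841.
Since 0.688 < 3.841, we fail to reject the null hypothesis — the data are consistent with the 3:1 ratio.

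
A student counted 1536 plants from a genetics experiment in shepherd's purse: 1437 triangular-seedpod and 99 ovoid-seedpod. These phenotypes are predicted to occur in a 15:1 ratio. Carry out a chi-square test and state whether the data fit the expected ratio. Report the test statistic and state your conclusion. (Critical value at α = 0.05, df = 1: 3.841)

Expected counts for N = 1536 under a 15:1 ratio (total parts = 16):
  triangular-seedpod: 1536 × 15/16 = 1440
  ovoid-seedpod: 1536 × 1/16 = 96
χ² = Σ (O − E)² / E
  triangular-seedpod: (1437 − 1440)² / 1440 = 0.0063
  ovoid-seedpod: (99 − 96)² / 96 = 0.0938
χ² = 0.0063 + 0.0938 = 0.1001 ≈ 0.100
Degrees of freedom = 2 − 1 = 1; critical value at α = 0.05 is 3.841.
Since 0.100 < 3.841, we fail to reject the null hypothesis — the data are consistent with the 15:1 ratio.

0.100; consistent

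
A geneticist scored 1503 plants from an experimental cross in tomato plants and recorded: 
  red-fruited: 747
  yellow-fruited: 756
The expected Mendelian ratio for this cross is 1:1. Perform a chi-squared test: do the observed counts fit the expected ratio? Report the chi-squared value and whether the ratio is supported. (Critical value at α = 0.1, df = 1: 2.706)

The 1:1 ratio has 2 parts, so with N = 1503 the expected counts are:
  red-fruited: 1503 × 1/2 = 751.5
  yellow-fruited: 1503 × 1/2 = 751.5
χ² = Σ (O − E)² / E
  red-fruited: (747 − 751.5)² / 751.5 = 0.0269
  yellow-fruited: (756 − 751.5)² / 751.5 = 0.0269
χ² = 0.0269 + 0.0269 = 0.0538 ≈ 0.054
Degrees of freedom = 2 − 1 = 1; critical value at α = 0.1 is 2.706.
Since 0.054 < 2.706, we fail to reject the null hypothesis — the data are consistent with the 1:1 ratio.

0.054; consistent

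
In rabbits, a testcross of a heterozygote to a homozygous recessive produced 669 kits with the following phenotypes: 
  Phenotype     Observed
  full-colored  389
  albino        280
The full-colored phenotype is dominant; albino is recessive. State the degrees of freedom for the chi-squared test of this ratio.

1

A testcross of a heterozygote (Aa × aa) gives a 1:1 phenotypic ratio.
A goodness-of-fit test with 2 phenotype classes has df = 2 − 1 = 1.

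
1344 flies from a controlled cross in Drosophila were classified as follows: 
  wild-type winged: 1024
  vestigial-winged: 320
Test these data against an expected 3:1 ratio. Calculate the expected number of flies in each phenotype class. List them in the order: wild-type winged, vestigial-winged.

1008, 336

Expected counts for N = 1344 under a 3:1 ratio (total parts = 4):
  wild-type winged: 1344 × 3/4 = 1008
  vestigial-winged: 1344 × 1/4 = 336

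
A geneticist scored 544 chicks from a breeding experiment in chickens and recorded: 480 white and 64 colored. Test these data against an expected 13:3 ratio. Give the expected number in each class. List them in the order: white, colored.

442, 102

The 13:3 ratio has 16 parts, so with N = 544 the expected counts are:
  white: 544 × 13/16 = 442
  colored: 544 × 3/16 = 102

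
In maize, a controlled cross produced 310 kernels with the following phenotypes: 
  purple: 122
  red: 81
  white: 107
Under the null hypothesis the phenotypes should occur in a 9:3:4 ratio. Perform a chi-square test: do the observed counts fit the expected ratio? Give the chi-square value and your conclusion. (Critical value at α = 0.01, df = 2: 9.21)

35.963; not consistent

Expected counts for N = 310 under a 9:3:4 ratio (total parts = 16):
  purple: 310 × 9/16 = 174.375
  red: 310 × 3/16 = 58.125
  white: 310 × 4/16 = 77.5
χ² = Σ (O − E)² / E
  purple: (122 − 174.375)² / 174.375 = 15.7313
  red: (81 − 58.125)² / 58.125 = 9.0024
  white: (107 − 77.5)² / 77.5 = 11.2290
χ² = 15.7313 + 9.0024 + 11.2290 = 35.9627 ≈ 35.963
Degrees of freedom = 3 − 1 = 2; critical value at α = 0.01 is 9.21.
Since 35.963 > 9.21, we reject the null hypothesis — the data do not fit the 9:3:4 ratio.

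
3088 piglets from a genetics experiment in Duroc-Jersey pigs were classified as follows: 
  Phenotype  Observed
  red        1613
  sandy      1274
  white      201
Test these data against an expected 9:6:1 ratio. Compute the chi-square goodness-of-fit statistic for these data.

20.804

Under the 9:6:1 hypothesis (Σ ratio = 16, N = 3088):
  red: 3088 × 9/16 = 1737
  sandy: 3088 × 6/16 = 1158
  white: 3088 × 1/16 = 193
χ² = Σ (O − E)² / E
  red: (1613 − 1737)² / 1737 = 8.8520
  sandy: (1274 − 1158)² / 1158 = 11.6200
  white: (201 − 193)² / 193 = 0.3316
χ² = 8.8520 + 11.6200 + 0.3316 = 20.8036 ≈ 20.804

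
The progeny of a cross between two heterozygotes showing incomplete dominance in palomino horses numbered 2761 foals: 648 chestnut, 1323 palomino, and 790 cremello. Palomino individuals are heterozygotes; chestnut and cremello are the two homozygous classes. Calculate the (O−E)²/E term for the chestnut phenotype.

2.586

With incomplete dominance, a heterozygote × heterozygote cross gives a 1:2:1 phenotypic ratio.
Total ratio parts = 4. Expected numbers out of 2761:
  chestnut: 2761 × 1/4 = 690.25
  palomino: 2761 × 2/4 = 1380.5
  cremello: 2761 × 1/4 = 690.25
Contribution of chestnut: (648 − 690.25)² / 690.25 = 2.5861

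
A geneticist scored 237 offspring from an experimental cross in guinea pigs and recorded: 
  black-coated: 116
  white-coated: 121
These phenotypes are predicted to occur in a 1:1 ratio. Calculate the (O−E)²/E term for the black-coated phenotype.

Expected counts for N = 237 under a 1:1 ratio (total parts = 2):
  black-coated: 237 × 1/2 = 118.5
  white-coated: 237 × 1/2 = 118.5
Contribution of black-coated: (116 − 118.5)² / 118.5 = 0.0527

0.053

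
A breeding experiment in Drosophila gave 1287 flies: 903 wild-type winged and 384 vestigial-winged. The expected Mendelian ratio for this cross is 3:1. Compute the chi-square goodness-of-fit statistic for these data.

Under the 3:1 hypothesis (Σ ratio = 4, N = 1287):
  wild-type winged: 1287 × 3/4 = 965.25
  vestigial-winged: 1287 × 1/4 = 321.75
χ² = Σ (O − E)² / E
  wild-type winged: (903 − 965.25)² / 965.25 = 4.0146
  vestigial-winged: (384 − 321.75)² / 321.75 = 12.0437
χ² = 4.0146 + 12.0437 = 16.0583 ≈ 16.058

16.058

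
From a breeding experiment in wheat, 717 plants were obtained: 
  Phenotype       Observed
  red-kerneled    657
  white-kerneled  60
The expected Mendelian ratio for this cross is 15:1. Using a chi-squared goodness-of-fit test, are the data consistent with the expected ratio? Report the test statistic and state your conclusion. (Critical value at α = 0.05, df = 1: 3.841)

Total ratio parts = 16. Expected numbers out of 717:
  red-kerneled: 717 × 15/16 = 672.1875
  white-kerneled: 717 × 1/16 = 44.8125
χ² = Σ (O − E)² / E
  red-kerneled: (657 − 672.1875)² / 672.1875 = 0.3431
  white-kerneled: (60 − 44.8125)² / 44.8125 = 5.1472
χ² = 0.3431 + 5.1472 = 5.4903 ≈ 5.490
Degrees of freedom = 2 − 1 = 1; critical value at α = 0.05 is 3.841.
Since 5.490 > 3.841, we reject the null hypothesis — the data do not fit the 15:1 ratio.

5.490; not consistent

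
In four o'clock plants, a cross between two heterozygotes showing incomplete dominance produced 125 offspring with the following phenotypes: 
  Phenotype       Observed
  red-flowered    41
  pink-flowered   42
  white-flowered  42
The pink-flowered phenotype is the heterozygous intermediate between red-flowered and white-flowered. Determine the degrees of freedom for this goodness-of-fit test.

With incomplete dominance, a heterozygote × heterozygote cross gives a 1:2:1 phenotypic ratio.
A goodness-of-fit test with 3 phenotype classes has df = 3 − 1 = 2.

2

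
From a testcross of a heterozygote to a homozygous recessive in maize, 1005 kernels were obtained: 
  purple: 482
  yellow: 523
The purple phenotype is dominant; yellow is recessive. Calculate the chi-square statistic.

1.673

A testcross of a heterozygote (Aa × aa) gives a 1:1 phenotypic ratio.
The 1:1 ratio has 2 parts, so with N = 1005 the expected counts are:
  purple: 1005 × 1/2 = 502.5
  yellow: 1005 × 1/2 = 502.5
χ² = Σ (O − E)² / E
  purple: (482 − 502.5)² / 502.5 = 0.8363
  yellow: (523 − 502.5)² / 502.5 = 0.8363
χ² = 0.8363 + 0.8363 = 1.6726 ≈ 1.673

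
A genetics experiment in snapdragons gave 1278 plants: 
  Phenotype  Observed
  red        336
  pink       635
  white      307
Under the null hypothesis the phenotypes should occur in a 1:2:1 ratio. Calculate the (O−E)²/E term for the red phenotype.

Under the 1:2:1 hypothesis (Σ ratio = 4, N = 1278):
  red: 1278 × 1/4 = 319.5
  pink: 1278 × 2/4 = 639
  white: 1278 × 1/4 = 319.5
Contribution of red: (336 − 319.5)² / 319.5 = 0.8521

0.852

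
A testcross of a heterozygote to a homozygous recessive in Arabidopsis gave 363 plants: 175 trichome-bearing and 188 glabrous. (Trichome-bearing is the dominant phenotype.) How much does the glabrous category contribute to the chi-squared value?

A testcross of a heterozygote (Aa × aa) gives a 1:1 phenotypic ratio.
Under the 1:1 hypothesis (Σ ratio = 2, N = 363):
  trichome-bearing: 363 × 1/2 = 181.5
  glabrous: 363 × 1/2 = 181.5
Contribution of glabrous: (188 − 181.5)² / 181.5 = 0.2328

0.233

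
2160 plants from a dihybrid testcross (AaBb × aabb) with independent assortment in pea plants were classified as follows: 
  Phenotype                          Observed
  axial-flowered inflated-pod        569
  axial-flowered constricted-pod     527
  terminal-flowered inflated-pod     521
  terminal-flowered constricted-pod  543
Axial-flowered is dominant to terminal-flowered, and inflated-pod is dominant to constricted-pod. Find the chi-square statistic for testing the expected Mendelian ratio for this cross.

2.556

A dihybrid testcross with independent assortment gives a 1:1:1:1 ratio.
Expected counts for N = 2160 under a 1:1:1:1 ratio (total parts = 4):
  axial-flowered inflated-pod: 2160 × 1/4 = 540
  axial-flowered constricted-pod: 2160 × 1/4 = 540
  terminal-flowered inflated-pod: 2160 × 1/4 = 540
  terminal-flowered constricted-pod: 2160 × 1/4 = 540
χ² = Σ (O − E)² / E
  axial-flowered inflated-pod: (569 − 540)² / 540 = 1.5574
  axial-flowered constricted-pod: (527 − 540)² / 540 = 0.3130
  terminal-flowered inflated-pod: (521 − 540)² / 540 = 0.6685
  terminal-flowered constricted-pod: (543 − 540)² / 540 = 0.0167
χ² = 1.5574 + 0.3130 + 0.6685 + 0.0167 = 2.5556 ≈ 2.556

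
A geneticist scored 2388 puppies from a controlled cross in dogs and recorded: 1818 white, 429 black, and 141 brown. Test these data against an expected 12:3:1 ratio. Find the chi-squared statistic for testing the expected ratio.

1.648

Total ratio parts = 16. Expected numbers out of 2388:
  white: 2388 × 12/16 = 1791
  black: 2388 × 3/16 = 447.75
  brown: 2388 × 1/16 = 149.25
χ² = Σ (O − E)² / E
  white: (1818 − 1791)² / 1791 = 0.4070
  black: (429 − 447.75)² / 447.75 = 0.7852
  brown: (141 − 149.25)² / 149.25 = 0.4560
χ² = 0.4070 + 0.7852 + 0.4560 = 1.6482 ≈ 1.648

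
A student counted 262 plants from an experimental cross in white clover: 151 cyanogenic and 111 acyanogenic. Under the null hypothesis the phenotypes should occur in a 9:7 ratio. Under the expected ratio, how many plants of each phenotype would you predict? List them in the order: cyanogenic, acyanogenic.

147.375, 114.625

Expected counts for N = 262 under a 9:7 ratio (total parts = 16):
  cyanogenic: 262 × 9/16 = 147.375
  acyanogenic: 262 × 7/16 = 114.625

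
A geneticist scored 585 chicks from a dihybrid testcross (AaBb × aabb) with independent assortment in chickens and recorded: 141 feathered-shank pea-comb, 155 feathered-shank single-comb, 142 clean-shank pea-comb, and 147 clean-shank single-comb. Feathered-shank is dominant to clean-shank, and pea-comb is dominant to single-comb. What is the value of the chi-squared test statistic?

0.839

A dihybrid testcross with independent assortment gives a 1:1:1:1 ratio.
Under the 1:1:1:1 hypothesis (Σ ratio = 4, N = 585):
  feathered-shank pea-comb: 585 × 1/4 = 146.25
  feathered-shank single-comb: 585 × 1/4 = 146.25
  clean-shank pea-comb: 585 × 1/4 = 146.25
  clean-shank single-comb: 585 × 1/4 = 146.25
χ² = Σ (O − E)² / E
  feathered-shank pea-comb: (141 − 146.25)² / 146.25 = 0.1885
  feathered-shank single-comb: (155 − 146.25)² / 146.25 = 0.5235
  clean-shank pea-comb: (142 − 146.25)² / 146.25 = 0.1235
  clean-shank single-comb: (147 − 146.25)² / 146.25 = 0.0038
χ² = 0.1885 + 0.5235 + 0.1235 + 0.0038 = 0.8393 ≈ 0.839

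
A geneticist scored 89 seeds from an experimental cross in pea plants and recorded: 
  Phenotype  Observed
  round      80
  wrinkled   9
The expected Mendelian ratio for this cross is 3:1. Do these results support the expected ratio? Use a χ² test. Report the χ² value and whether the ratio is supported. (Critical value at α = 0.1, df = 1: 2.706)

10.521; not consistent

Expected counts for N = 89 under a 3:1 ratio (total parts = 4):
  round: 89 × 3/4 = 66.75
  wrinkled: 89 × 1/4 = 22.25
χ² = Σ (O − E)² / E
  round: (80 − 66.75)² / 66.75 = 2.6301
  wrinkled: (9 − 22.25)² / 22.25 = 7.8904
χ² = 2.6301 + 7.8904 = 10.5205 ≈ 10.521
Degrees of freedom = 2 − 1 = 1; critical value at α = 0.1 is 2.706.
Since 10.521 > 2.706, we reject the null hypothesis — the data do not fit the 3:1 ratio.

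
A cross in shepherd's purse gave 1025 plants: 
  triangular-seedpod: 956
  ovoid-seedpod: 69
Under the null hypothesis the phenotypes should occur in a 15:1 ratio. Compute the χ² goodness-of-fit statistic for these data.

0.406

Under the 15:1 hypothesis (Σ ratio = 16, N = 1025):
  triangular-seedpod: 1025 × 15/16 = 960.9375
  ovoid-seedpod: 1025 × 1/16 = 64.0625
χ² = Σ (O − E)² / E
  triangular-seedpod: (956 − 960.9375)² / 960.9375 = 0.0254
  ovoid-seedpod: (69 − 64.0625)² / 64.0625 = 0.3805
χ² = 0.0254 + 0.3805 = 0.4059 ≈ 0.406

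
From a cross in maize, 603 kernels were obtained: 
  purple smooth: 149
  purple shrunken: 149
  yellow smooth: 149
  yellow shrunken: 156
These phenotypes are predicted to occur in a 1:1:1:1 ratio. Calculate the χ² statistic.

The 1:1:1:1 ratio has 4 parts, so with N = 603 the expected counts are:
  purple smooth: 603 × 1/4 = 150.75
  purple shrunken: 603 × 1/4 = 150.75
  yellow smooth: 603 × 1/4 = 150.75
  yellow shrunken: 603 × 1/4 = 150.75
χ² = Σ (O − E)² / E
  purple smooth: (149 − 150.75)² / 150.75 = 0.0203
  purple shrunken: (149 − 150.75)² / 150.75 = 0.0203
  yellow smooth: (149 − 150.75)² / 150.75 = 0.0203
  yellow shrunken: (156 − 150.75)² / 150.75 = 0.1828
χ² = 0.0203 + 0.0203 + 0.0203 + 0.1828 = 0.2437 ≈ 0.244

0.244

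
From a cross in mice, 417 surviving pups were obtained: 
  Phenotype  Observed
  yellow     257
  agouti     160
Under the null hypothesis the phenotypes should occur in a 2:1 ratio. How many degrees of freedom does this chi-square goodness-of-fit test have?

A goodness-of-fit test with 2 phenotype classes has df = 2 − 1 = 1.

1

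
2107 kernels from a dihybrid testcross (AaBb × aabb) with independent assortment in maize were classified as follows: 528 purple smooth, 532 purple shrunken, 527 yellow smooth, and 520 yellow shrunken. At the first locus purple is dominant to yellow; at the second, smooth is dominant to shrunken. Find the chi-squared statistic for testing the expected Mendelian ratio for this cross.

A dihybrid testcross with independent assortment gives a 1:1:1:1 ratio.
Expected counts for N = 2107 under a 1:1:1:1 ratio (total parts = 4):
  purple smooth: 2107 × 1/4 = 526.75
  purple shrunken: 2107 × 1/4 = 526.75
  yellow smooth: 2107 × 1/4 = 526.75
  yellow shrunken: 2107 × 1/4 = 526.75
χ² = Σ (O − E)² / E
  purple smooth: (528 − 526.75)² / 526.75 = 0.0030
  purple shrunken: (532 − 526.75)² / 526.75 = 0.0523
  yellow smooth: (527 − 526.75)² / 526.75 = 0.0001
  yellow shrunken: (520 − 526.75)² / 526.75 = 0.0865
χ² = 0.0030 + 0.0523 + 0.0001 + 0.0865 = 0.1419 ≈ 0.142

0.142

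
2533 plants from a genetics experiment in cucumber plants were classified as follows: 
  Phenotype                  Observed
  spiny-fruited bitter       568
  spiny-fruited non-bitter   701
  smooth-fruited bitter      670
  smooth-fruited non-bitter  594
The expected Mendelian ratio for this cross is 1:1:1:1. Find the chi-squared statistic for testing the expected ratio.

18.537

The 1:1:1:1 ratio has 4 parts, so with N = 2533 the expected counts are:
  spiny-fruited bitter: 2533 × 1/4 = 633.25
  spiny-fruited non-bitter: 2533 × 1/4 = 633.25
  smooth-fruited bitter: 2533 × 1/4 = 633.25
  smooth-fruited non-bitter: 2533 × 1/4 = 633.25
χ² = Σ (O − E)² / E
  spiny-fruited bitter: (568 − 633.25)² / 633.25 = 6.7234
  spiny-fruited non-bitter: (701 − 633.25)² / 633.25 = 7.2484
  smooth-fruited bitter: (670 − 633.25)² / 633.25 = 2.1327
  smooth-fruited non-bitter: (594 − 633.25)² / 633.25 = 2.4328
χ² = 6.7234 + 7.2484 + 2.1327 + 2.4328 = 18.5373 ≈ 18.537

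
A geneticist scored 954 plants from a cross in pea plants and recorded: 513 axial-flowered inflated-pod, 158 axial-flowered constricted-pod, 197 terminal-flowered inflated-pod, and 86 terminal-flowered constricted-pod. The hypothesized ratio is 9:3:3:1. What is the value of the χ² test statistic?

16.980

Total ratio parts = 16. Expected numbers out of 954:
  axial-flowered inflated-pod: 954 × 9/16 = 536.625
  axial-flowered constricted-pod: 954 × 3/16 = 178.875
  terminal-flowered inflated-pod: 954 × 3/16 = 178.875
  terminal-flowered constricted-pod: 954 × 1/16 = 59.625
χ² = Σ (O − E)² / E
  axial-flowered inflated-pod: (513 − 536.625)² / 536.625 = 1.0401
  axial-flowered constricted-pod: (158 − 178.875)² / 178.875 = 2.4361
  terminal-flowered inflated-pod: (197 − 178.875)² / 178.875 = 1.8366
  terminal-flowered constricted-pod: (86 − 59.625)² / 59.625 = 11.6669
χ² = 1.0401 + 2.4361 + 1.8366 + 11.6669 = 16.9797 ≈ 16.980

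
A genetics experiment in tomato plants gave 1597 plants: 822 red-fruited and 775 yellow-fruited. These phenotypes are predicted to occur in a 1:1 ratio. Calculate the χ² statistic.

1.383

The 1:1 ratio has 2 parts, so with N = 1597 the expected counts are:
  red-fruited: 1597 × 1/2 = 798.5
  yellow-fruited: 1597 × 1/2 = 798.5
χ² = Σ (O − E)² / E
  red-fruited: (822 − 798.5)² / 798.5 = 0.6916
  yellow-fruited: (775 − 798.5)² / 798.5 = 0.6916
χ² = 0.6916 + 0.6916 = 1.3832 ≈ 1.383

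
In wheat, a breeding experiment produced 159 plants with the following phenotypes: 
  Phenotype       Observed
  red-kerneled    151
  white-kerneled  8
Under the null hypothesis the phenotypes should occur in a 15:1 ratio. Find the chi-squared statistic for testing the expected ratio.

0.403

Expected counts for N = 159 under a 15:1 ratio (total parts = 16):
  red-kerneled: 159 × 15/16 = 149.0625
  white-kerneled: 159 × 1/16 = 9.9375
χ² = Σ (O − E)² / E
  red-kerneled: (151 − 149.0625)² / 149.0625 = 0.0252
  white-kerneled: (8 − 9.9375)² / 9.9375 = 0.3778
χ² = 0.0252 + 0.3778 = 0.403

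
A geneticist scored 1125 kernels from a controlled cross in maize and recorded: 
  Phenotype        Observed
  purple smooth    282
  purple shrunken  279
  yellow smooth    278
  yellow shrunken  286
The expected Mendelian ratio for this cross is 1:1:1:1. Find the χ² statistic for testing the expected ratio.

Expected counts for N = 1125 under a 1:1:1:1 ratio (total parts = 4):
  purple smooth: 1125 × 1/4 = 281.25
  purple shrunken: 1125 × 1/4 = 281.25
  yellow smooth: 1125 × 1/4 = 281.25
  yellow shrunken: 1125 × 1/4 = 281.25
χ² = Σ (O − E)² / E
  purple smooth: (282 − 281.25)² / 281.25 = 0.0020
  purple shrunken: (279 − 281.25)² / 281.25 = 0.0180
  yellow smooth: (278 − 281.25)² / 281.25 = 0.0376
  yellow shrunken: (286 − 281.25)² / 281.25 = 0.0802
χ² = 0.0020 + 0.0180 + 0.0376 + 0.0802 = 0.1378 ≈ 0.138

0.138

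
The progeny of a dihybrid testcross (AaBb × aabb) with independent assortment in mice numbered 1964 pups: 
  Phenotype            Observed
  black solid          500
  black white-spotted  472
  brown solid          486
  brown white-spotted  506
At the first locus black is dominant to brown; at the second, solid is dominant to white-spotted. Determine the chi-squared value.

1.409

A dihybrid testcross with independent assortment gives a 1:1:1:1 ratio.
Expected counts for N = 1964 under a 1:1:1:1 ratio (total parts = 4):
  black solid: 1964 × 1/4 = 491
  black white-spotted: 1964 × 1/4 = 491
  brown solid: 1964 × 1/4 = 491
  brown white-spotted: 1964 × 1/4 = 491
χ² = Σ (O − E)² / E
  black solid: (500 − 491)² / 491 = 0.1650
  black white-spotted: (472 − 491)² / 491 = 0.7352
  brown solid: (486 − 491)² / 491 = 0.0509
  brown white-spotted: (506 − 491)² / 491 = 0.4582
χ² = 0.1650 + 0.7352 + 0.0509 + 0.4582 = 1.4093 ≈ 1.409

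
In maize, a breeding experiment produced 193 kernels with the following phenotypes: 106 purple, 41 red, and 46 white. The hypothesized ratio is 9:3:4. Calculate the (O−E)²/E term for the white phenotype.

0.105

Total ratio parts = 16. Expected numbers out of 193:
  purple: 193 × 9/16 = 108.5625
  red: 193 × 3/16 = 36.1875
  white: 193 × 4/16 = 48.25
Contribution of white: (46 − 48.25)² / 48.25 = 0.1049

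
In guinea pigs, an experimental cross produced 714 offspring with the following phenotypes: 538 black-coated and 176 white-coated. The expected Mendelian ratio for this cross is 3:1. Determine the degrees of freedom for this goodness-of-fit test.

1

A goodness-of-fit test with 2 phenotype classes has df = 2 − 1 = 1.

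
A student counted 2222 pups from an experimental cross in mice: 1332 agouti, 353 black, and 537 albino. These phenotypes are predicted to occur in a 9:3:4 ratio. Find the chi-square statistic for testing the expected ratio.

Expected counts for N = 2222 under a 9:3:4 ratio (total parts = 16):
  agouti: 2222 × 9/16 = 1249.875
  black: 2222 × 3/16 = 416.625
  albino: 2222 × 4/16 = 555.5
χ² = Σ (O − E)² / E
  agouti: (1332 − 1249.875)² / 1249.875 = 5.3962
  black: (353 − 416.625)² / 416.625 = 9.7165
  albino: (537 − 555.5)² / 555.5 = 0.6161
χ² = 5.3962 + 9.7165 + 0.6161 = 15.7288 ≈ 15.729

15.729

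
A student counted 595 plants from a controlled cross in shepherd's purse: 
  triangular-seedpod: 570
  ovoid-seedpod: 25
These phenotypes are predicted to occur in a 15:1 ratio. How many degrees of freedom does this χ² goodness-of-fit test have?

A goodness-of-fit test with 2 phenotype classes has df = 2 − 1 = 1.

1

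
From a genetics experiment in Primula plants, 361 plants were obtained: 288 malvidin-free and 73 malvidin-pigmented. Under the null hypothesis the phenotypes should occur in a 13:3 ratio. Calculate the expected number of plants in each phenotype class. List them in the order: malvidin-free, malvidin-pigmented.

293.3125, 67.6875

Total ratio parts = 16. Expected numbers out of 361:
  malvidin-free: 361 × 13/16 = 293.3125
  malvidin-pigmented: 361 × 3/16 = 67.6875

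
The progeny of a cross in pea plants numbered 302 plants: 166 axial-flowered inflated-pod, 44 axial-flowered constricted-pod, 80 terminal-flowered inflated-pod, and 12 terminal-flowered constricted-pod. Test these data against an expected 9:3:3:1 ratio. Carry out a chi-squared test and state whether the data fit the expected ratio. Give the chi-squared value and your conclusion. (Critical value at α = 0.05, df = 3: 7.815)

15.057; not consistent

Under the 9:3:3:1 hypothesis (Σ ratio = 16, N = 302):
  axial-flowered inflated-pod: 302 × 9/16 = 169.875
  axial-flowered constricted-pod: 302 × 3/16 = 56.625
  terminal-flowered inflated-pod: 302 × 3/16 = 56.625
  terminal-flowered constricted-pod: 302 × 1/16 = 18.875
χ² = Σ (O − E)² / E
  axial-flowered inflated-pod: (166 − 169.875)² / 169.875 = 0.0884
  axial-flowered constricted-pod: (44 − 56.625)² / 56.625 = 2.8148
  terminal-flowered inflated-pod: (80 − 56.625)² / 56.625 = 9.6493
  terminal-flowered constricted-pod: (12 − 18.875)² / 18.875 = 2.5041
χ² = 0.0884 + 2.8148 + 9.6493 + 2.5041 = 15.0566 ≈ 15.057
Degrees of freedom = 4 − 1 = 3; critical value at α = 0.05 is 7.815.
Since 15.057 > 7.815, we reject the null hypothesis — the data do not fit the 9:3:3:1 ratio.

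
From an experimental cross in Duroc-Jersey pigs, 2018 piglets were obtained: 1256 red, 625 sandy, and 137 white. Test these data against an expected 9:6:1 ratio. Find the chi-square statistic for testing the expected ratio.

36.747

Under the 9:6:1 hypothesis (Σ ratio = 16, N = 2018):
  red: 2018 × 9/16 = 1135.125
  sandy: 2018 × 6/16 = 756.75
  white: 2018 × 1/16 = 126.125
χ² = Σ (O − E)² / E
  red: (1256 − 1135.125)² / 1135.125 = 12.8715
  sandy: (625 − 756.75)² / 756.75 = 22.9376
  white: (137 − 126.125)² / 126.125 = 0.9377
χ² = 12.8715 + 22.9376 + 0.9377 = 36.7468 ≈ 36.747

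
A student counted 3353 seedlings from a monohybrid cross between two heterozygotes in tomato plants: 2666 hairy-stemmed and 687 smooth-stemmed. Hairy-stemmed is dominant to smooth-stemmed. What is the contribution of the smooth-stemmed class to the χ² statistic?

For a monohybrid cross between heterozygotes with complete dominance, the expected phenotypic ratio is 3:1.
Under the 3:1 hypothesis (Σ ratio = 4, N = 3353):
  hairy-stemmed: 3353 × 3/4 = 2514.75
  smooth-stemmed: 3353 × 1/4 = 838.25
Contribution of smooth-stemmed: (687 − 838.25)² / 838.25 = 27.2909

27.291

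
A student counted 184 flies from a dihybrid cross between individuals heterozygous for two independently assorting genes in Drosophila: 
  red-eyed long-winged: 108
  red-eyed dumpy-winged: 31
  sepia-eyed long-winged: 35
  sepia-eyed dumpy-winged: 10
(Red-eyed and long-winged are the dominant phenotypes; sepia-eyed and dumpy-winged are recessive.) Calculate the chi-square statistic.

A dihybrid F₂ with independent assortment and complete dominance at both loci gives a 9:3:3:1 phenotypic ratio.
Under the 9:3:3:1 hypothesis (Σ ratio = 16, N = 184):
  red-eyed long-winged: 184 × 9/16 = 103.5
  red-eyed dumpy-winged: 184 × 3/16 = 34.5
  sepia-eyed long-winged: 184 × 3/16 = 34.5
  sepia-eyed dumpy-winged: 184 × 1/16 = 11.5
χ² = Σ (O − E)² / E
  red-eyed long-winged: (108 − 103.5)² / 103.5 = 0.1957
  red-eyed dumpy-winged: (31 − 34.5)² / 34.5 = 0.3551
  sepia-eyed long-winged: (35 − 34.5)² / 34.5 = 0.0072
  sepia-eyed dumpy-winged: (10 − 11.5)² / 11.5 = 0.1957
χ² = 0.1957 + 0.3551 + 0.0072 + 0.1957 = 0.7537 ≈ 0.754

0.754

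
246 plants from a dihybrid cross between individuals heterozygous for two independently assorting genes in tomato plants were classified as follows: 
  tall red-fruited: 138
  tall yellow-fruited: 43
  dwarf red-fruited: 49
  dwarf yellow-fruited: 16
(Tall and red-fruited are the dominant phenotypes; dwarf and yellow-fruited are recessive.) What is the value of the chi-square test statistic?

0.417

A dihybrid F₂ with independent assortment and complete dominance at both loci gives a 9:3:3:1 phenotypic ratio.
Expected counts for N = 246 under a 9:3:3:1 ratio (total parts = 16):
  tall red-fruited: 246 × 9/16 = 138.375
  tall yellow-fruited: 246 × 3/16 = 46.125
  dwarf red-fruited: 246 × 3/16 = 46.125
  dwarf yellow-fruited: 246 × 1/16 = 15.375
χ² = Σ (O − E)² / E
  tall red-fruited: (138 − 138.375)² / 138.375 = 0.0010
  tall yellow-fruited: (43 − 46.125)² / 46.125 = 0.2117
  dwarf red-fruited: (49 − 46.125)² / 46.125 = 0.1792
  dwarf yellow-fruited: (16 − 15.375)² / 15.375 = 0.0254
χ² = 0.0010 + 0.2117 + 0.1792 + 0.0254 = 0.4173 ≈ 0.417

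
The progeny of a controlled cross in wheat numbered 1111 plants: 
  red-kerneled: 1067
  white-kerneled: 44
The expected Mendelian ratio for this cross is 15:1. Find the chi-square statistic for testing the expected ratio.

9.940

Total ratio parts = 16. Expected numbers out of 1111:
  red-kerneled: 1111 × 15/16 = 1041.5625
  white-kerneled: 1111 × 1/16 = 69.4375
χ² = Σ (O − E)² / E
  red-kerneled: (1067 − 1041.5625)² / 1041.5625 = 0.6212
  white-kerneled: (44 − 69.4375)² / 69.4375 = 9.3187
χ² = 0.6212 + 9.3187 = 9.9399 ≈ 9.940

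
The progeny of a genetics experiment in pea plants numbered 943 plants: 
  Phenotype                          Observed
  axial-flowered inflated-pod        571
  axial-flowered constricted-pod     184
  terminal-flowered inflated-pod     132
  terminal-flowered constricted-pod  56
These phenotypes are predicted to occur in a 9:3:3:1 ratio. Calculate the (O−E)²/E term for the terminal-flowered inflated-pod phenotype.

11.358

The 9:3:3:1 ratio has 16 parts, so with N = 943 the expected counts are:
  axial-flowered inflated-pod: 943 × 9/16 = 530.4375
  axial-flowered constricted-pod: 943 × 3/16 = 176.8125
  terminal-flowered inflated-pod: 943 × 3/16 = 176.8125
  terminal-flowered constricted-pod: 943 × 1/16 = 58.9375
Contribution of terminal-flowered inflated-pod: (132 − 176.8125)² / 176.8125 = 11.3576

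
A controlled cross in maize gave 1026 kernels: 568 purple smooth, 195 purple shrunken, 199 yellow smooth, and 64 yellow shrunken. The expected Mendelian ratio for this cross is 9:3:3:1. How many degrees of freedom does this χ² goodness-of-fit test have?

3

A goodness-of-fit test with 4 phenotype classes has df = 4 − 1 = 3.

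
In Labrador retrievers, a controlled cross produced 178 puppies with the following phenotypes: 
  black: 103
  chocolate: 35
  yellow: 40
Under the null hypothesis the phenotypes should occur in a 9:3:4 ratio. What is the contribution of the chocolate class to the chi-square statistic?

0.079

Expected counts for N = 178 under a 9:3:4 ratio (total parts = 16):
  black: 178 × 9/16 = 100.125
  chocolate: 178 × 3/16 = 33.375
  yellow: 178 × 4/16 = 44.5
Contribution of chocolate: (35 − 33.375)² / 33.375 = 0.0791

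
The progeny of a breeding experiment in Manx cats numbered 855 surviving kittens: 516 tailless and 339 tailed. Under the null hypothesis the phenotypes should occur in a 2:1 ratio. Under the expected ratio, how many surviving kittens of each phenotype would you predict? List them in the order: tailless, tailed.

Total ratio parts = 3. Expected numbers out of 855:
  tailless: 855 × 2/3 = 570
  tailed: 855 × 1/3 = 285

570, 285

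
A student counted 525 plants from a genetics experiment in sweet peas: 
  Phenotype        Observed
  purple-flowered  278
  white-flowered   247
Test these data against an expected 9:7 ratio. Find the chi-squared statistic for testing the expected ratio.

2.320

Expected counts for N = 525 under a 9:7 ratio (total parts = 16):
  purple-flowered: 525 × 9/16 = 295.3125
  white-flowered: 525 × 7/16 = 229.6875
χ² = Σ (O − E)² / E
  purple-flowered: (278 − 295.3125)² / 295.3125 = 1.0149
  white-flowered: (247 − 229.6875)² / 229.6875 = 1.3049
χ² = 1.0149 + 1.3049 = 2.3198 ≈ 2.320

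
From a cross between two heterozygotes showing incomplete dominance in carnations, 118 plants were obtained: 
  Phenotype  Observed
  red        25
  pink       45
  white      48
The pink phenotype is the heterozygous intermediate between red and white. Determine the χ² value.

15.610

With incomplete dominance, a heterozygote × heterozygote cross gives a 1:2:1 phenotypic ratio.
The 1:2:1 ratio has 4 parts, so with N = 118 the expected counts are:
  red: 118 × 1/4 = 29.5
  pink: 118 × 2/4 = 59
  white: 118 × 1/4 = 29.5
χ² = Σ (O − E)² / E
  red: (25 − 29.5)² / 29.5 = 0.6864
  pink: (45 − 59)² / 59 = 3.3220
  white: (48 − 29.5)² / 29.5 = 11.6017
χ² = 0.6864 + 3.3220 + 11.6017 = 15.6101 ≈ 15.610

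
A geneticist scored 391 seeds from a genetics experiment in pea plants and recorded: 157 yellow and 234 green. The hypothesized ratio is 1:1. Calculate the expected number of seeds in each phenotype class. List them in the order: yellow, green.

The 1:1 ratio has 2 parts, so with N = 391 the expected counts are:
  yellow: 391 × 1/2 = 195.5
  green: 391 × 1/2 = 195.5

195.5, 195.5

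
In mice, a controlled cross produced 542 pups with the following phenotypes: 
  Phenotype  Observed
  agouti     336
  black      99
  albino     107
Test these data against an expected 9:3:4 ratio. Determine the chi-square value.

9.240

The 9:3:4 ratio has 16 parts, so with N = 542 the expected counts are:
  agouti: 542 × 9/16 = 304.875
  black: 542 × 3/16 = 101.625
  albino: 542 × 4/16 = 135.5
χ² = Σ (O − E)² / E
  agouti: (336 − 304.875)² / 304.875 = 3.1776
  black: (99 − 101.625)² / 101.625 = 0.0678
  albino: (107 − 135.5)² / 135.5 = 5.9945
χ² = 3.1776 + 0.0678 + 5.9945 = 9.2399 ≈ 9.240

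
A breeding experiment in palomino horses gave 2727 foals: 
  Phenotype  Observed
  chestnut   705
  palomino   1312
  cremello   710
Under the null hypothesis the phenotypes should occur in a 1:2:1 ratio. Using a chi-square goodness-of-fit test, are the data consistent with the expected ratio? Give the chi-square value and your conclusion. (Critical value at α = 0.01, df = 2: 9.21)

Total ratio parts = 4. Expected numbers out of 2727:
  chestnut: 2727 × 1/4 = 681.75
  palomino: 2727 × 2/4 = 1363.5
  cremello: 2727 × 1/4 = 681.75
χ² = Σ (O − E)² / E
  chestnut: (705 − 681.75)² / 681.75 = 0.7929
  palomino: (1312 − 1363.5)² / 1363.5 = 1.9452
  cremello: (710 − 681.75)² / 681.75 = 1.1706
χ² = 0.7929 + 1.9452 + 1.1706 = 3.9087 ≈ 3.909
Degrees of freedom = 3 − 1 = 2; critical value at α = 0.01 is 9.21.
Since 3.909 < 9.21, we fail to reject the null hypothesis — the data are consistent with the 1:2:1 ratio.

3.909; consistent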